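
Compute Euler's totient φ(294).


Factor n: 294 = 2 × 3 × 7^2
φ(n) = n · ∏(1 - 1/p) over distinct primes p | n
φ(294) = 294 · (1 - 1/2) · (1 - 1/3) · (1 - 1/7) = 84

φ(294) = 84


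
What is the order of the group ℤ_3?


ℤ_n has n elements.

|ℤ_3| = 3


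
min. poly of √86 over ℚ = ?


√86 satisfies x² - 86 = 0, irreducible over ℚ since 86 is squarefree

Minimal polynomial: x² - 86


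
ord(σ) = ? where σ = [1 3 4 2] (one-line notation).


Cycle decomposition: (2 3 4)
Cycle lengths: 3
Order = lcm(3) = 3

ord(σ) = 3


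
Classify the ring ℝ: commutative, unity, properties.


ℝ is a field: commutative, has unity, every nonzero element is a unit (hence an integral domain)
Commutative: Yes
Integral domain: Yes
Has unity: Yes

ℝ: Commutative=Yes, Unity=Yes


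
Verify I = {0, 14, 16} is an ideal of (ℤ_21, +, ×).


Check ideal conditions for I = {0, 14, 16} in ℤ_21:
(1) I is an additive subgroup? No
(2) For r ∈ ℤ_21 and a ∈ I: r·a ∈ I? No  [counterexample: r=2, a=14, r·a mod 21 = 7 ∉ I]

No, I is not an ideal of ℤ_21


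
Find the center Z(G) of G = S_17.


Z(G) = {g ∈ G | gx = xg for all x ∈ G}
S_n is non-abelian for n ≥ 3; Z(S_17) is trivial

Z(S_17) = {e}


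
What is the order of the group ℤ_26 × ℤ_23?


|A × B| = |A| · |B|
|ℤ_26 × ℤ_23| = 26 × 23 = 598

|ℤ_26 × ℤ_23| = 598


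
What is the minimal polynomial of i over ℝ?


i satisfies x² + 1 = 0, irreducible over ℝ

Minimal polynomial: x² + 1


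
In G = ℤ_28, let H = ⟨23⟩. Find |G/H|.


|⟨23⟩| = n / gcd(23, 28) = 28 / 1 = 28
H is normal (ℤ_28 is abelian).
|G/H| = |G| / |H| = 28 / 28 = 1

|G/H| = 1


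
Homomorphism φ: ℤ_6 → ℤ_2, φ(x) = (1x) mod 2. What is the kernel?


Kernel = preimage of identity
ker(φ) = {x ∈ ℤ_6 : 1x ≡ 0 (mod 2)}. Since 2 | 6, φ is well-defined. The kernel is the cyclic subgroup ⟨2⟩ of ℤ_6 (order 3), i.e. {0, 2, 4}

ker(φ) = {0, 2, 4}


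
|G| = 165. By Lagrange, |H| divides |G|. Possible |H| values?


Lagrange's theorem: |H| divides |G|
|G| = 165
Divisors of 165: 1, 3, 5, 11, 15, 33, 55, 165

Possible subgroup orders: {1, 3, 5, 11, 15, 33, 55, 165}


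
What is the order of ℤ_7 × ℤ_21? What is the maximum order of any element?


|ℤ_7 × ℤ_21| = 7 × 21 = 147
Max element order = lcm(7,21) = 21
Cyclic? No (gcd=7)

|ℤ_7×ℤ_21| = 147, max element order = 21


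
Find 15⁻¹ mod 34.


Use the extended Euclidean algorithm to write 1 = 15·s + 34·t; then s mod 34 is the inverse.
Euclidean algorithm:
  15 = 0·34 + 15
  34 = 2·15 + 4
  15 = 3·4 + 3
  4 = 1·3 + 1
  3 = 3·1 + 0
gcd(15,34) = 1
Back-substitution gives: 15·(-9) + 34·(4) = 1
So 15⁻¹ ≡ -9 ≡ 25 (mod 34)
Check: 15 × 25 = 375 ≡ 1 (mod 34) ✓

15⁻¹ ≡ 25 (mod 34)


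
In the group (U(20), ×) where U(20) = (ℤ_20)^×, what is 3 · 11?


Operation: multiplication mod 20
3 · 11 = (a × b) mod 20 with a = 3, b = 11

3 · 11 = 13


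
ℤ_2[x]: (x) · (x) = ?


Expand and collect like terms; reduce coefficients mod 2:
x^0: 0·0 = 0 ≡ 0 (mod 2)
x^1: 0·1 + 1·0 = 0 ≡ 0 (mod 2)
x^2: 1·1 = 1 ≡ 1 (mod 2)
Result: x^2

f · g = x^2


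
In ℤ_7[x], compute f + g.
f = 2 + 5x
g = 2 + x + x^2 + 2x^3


Add coefficients mod 7:
x^0: 2 + 2 = 4 (mod 7)
x^1: 5 + 1 = 6 (mod 7)
x^2: 0 + 1 = 1 (mod 7)
x^3: 0 + 2 = 2 (mod 7)
Result: 4 + 6x + x^2 + 2x^3

f + g = 4 + 6x + x^2 + 2x^3


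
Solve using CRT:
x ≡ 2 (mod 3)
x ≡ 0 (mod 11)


m₁ = 3, m₂ = 11, gcd = 1, so CRT applies. M = m₁·m₂ = 33
Let M₁ = M/m₁ = 11, M₂ = M/m₂ = 3
Find y₁ ≡ M₁⁻¹ (mod m₁): 11⁻¹ ≡ 2 (mod 3)
Find y₂ ≡ M₂⁻¹ (mod m₂): 3⁻¹ ≡ 4 (mod 11)
x = a₁·M₁·y₁ + a₂·M₂·y₂ = 2·11·2 + 0·3·4 = 44
Reduce mod 33: x ≡ 11
Check: 11 mod 3 = 2 ✓, 11 mod 11 = 0 ✓

x ≡ 11 (mod 33)


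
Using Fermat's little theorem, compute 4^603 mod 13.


Fermat's little theorem: if p is prime and gcd(a,p)=1, then a^(p-1) ≡ 1 (mod p)
p = 13 is prime, gcd(4,13) = 1
Reduce exponent: 603 mod 12 = 3
So 4^603 ≡ 4^3 (mod 13)
4^3 mod 13 = 12

4^603 ≡ 12 (mod 13)


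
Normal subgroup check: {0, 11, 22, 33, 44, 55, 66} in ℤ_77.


H = {0, 11, 22, 33, 44, 55, 66} in ℤ_77
ℤ_77 is abelian; every subgroup of an abelian group is normal

Yes, normal subgroup


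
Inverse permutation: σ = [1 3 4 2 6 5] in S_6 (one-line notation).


To find σ⁻¹, swap domain and range:
σ(1) = 1 → σ⁻¹(1) = 1
σ(2) = 3 → σ⁻¹(3) = 2
σ(3) = 4 → σ⁻¹(4) = 3
σ(4) = 2 → σ⁻¹(2) = 4
σ(5) = 6 → σ⁻¹(6) = 5
σ(6) = 5 → σ⁻¹(5) = 6

σ⁻¹ = [1 4 2 3 6 5]


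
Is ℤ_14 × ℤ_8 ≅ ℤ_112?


Comparing ℤ_14 × ℤ_8 and ℤ_112:
gcd(14,8) = 2 ≠ 1. Max element order in ℤ_14×ℤ_8 is lcm(14,8) = 56 < 112, so it has no element of order 112

No, ℤ_14 × ℤ_8 ≇ ℤ_112


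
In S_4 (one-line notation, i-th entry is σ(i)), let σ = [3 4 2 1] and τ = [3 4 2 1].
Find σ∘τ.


σ∘τ: apply τ first, then σ
1 →τ 3 →σ 2
2 →τ 4 →σ 1
3 →τ 2 →σ 4
4 →τ 1 →σ 3

σ∘τ = [2 1 4 3]


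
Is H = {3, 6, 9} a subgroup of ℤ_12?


Subgroup test for H = {3, 6, 9} in (ℤ_12, +):
(1) 0 ∈ H? No
(2) Closure: for all a,b ∈ H, (a+b) mod 12 ∈ H? No  [counterexample: 3 + 9 = 0 ∉ H]
(3) Inverses: for all a ∈ H, -a mod 12 ∈ H? Yes

No, H is not a subgroup of ℤ_12


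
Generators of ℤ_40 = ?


g generates ℤ_n iff gcd(g,n) = 1
Prime factors of 40: 2, 5
Generators are g ∈ {1,...,39} not divisible by any of these primes.
Generators: {1, 3, 7, 9, 11, 13, 17, 19, 21, 23, 27, 29, 31, 33, 37, 39}
Number of generators = φ(40) = 16

Generators of ℤ_40 = {1, 3, 7, 9, 11, 13, 17, 19, 21, 23, 27, 29, 31, 33, 37, 39}


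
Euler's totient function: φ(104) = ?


Factor n: 104 = 2^3 × 13
φ(n) = n · ∏(1 - 1/p) over distinct primes p | n
φ(104) = 104 · (1 - 1/2) · (1 - 1/13) = 48

φ(104) = 48


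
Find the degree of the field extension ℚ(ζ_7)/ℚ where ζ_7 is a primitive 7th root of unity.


[ℚ(ζ_n):ℚ] = deg Φ_n(x) = φ(n). Here φ(7) = 6

[ℚ(ζ_7)/ℚ where ζ_7 is a primitive 7th root of unity] = 6


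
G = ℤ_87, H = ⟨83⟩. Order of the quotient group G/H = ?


|⟨83⟩| = n / gcd(83, 87) = 87 / 1 = 87
H is normal (ℤ_87 is abelian).
|G/H| = |G| / |H| = 87 / 87 = 1

|G/H| = 1


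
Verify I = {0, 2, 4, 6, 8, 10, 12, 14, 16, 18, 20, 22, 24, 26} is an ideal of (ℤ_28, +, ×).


Check ideal conditions for I = {0, 2, 4, 6, 8, 10, 12, 14, 16, 18, 20, 22, 24, 26} in ℤ_28:
(1) I is an additive subgroup? Yes
(2) For r ∈ ℤ_28 and a ∈ I: r·a ∈ I? Yes

Yes, I is an ideal of ℤ_28


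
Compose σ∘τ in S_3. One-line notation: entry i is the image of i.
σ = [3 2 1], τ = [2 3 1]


σ∘τ: apply τ first, then σ
1 →τ 2 →σ 2
2 →τ 3 →σ 1
3 →τ 1 →σ 3

σ∘τ = [2 1 3]


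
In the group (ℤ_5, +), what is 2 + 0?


Operation: addition mod 5
2 + 0 = (a + b) mod 5 with a = 2, b = 0

2 + 0 = 2


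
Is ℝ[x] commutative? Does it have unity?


Polynomial ring over ℝ (an integral domain) is a commutative integral domain with unity 1
Commutative: Yes
Integral domain: Yes
Has unity: Yes

ℝ[x]: Commutative=Yes, Unity=Yes


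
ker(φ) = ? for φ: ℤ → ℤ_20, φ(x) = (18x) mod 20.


Kernel = preimage of identity
ker(φ) = {x ∈ ℤ : 18x ≡ 0 (mod 20)}. gcd(18,20) = 2, so 18x ≡ 0 (mod 20) ⟺ x ≡ 0 (mod 20/2 = 10). Hence ker(φ) = 10ℤ

ker(φ) = 10ℤ


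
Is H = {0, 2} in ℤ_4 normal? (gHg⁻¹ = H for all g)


H = {0, 2} in ℤ_4
ℤ_4 is abelian; every subgroup of an abelian group is normal

Yes, normal subgroup


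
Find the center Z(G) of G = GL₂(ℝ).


Z(G) = {g ∈ G | gx = xg for all x ∈ G}
Only scalar multiples of the identity commute with all invertible matrices

Z(GL₂(ℝ)) = {aI : a ∈ ℝ, a ≠ 0}


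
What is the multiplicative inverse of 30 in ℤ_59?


Use the extended Euclidean algorithm to write 1 = 30·s + 59·t; then s mod 59 is the inverse.
Euclidean algorithm:
  30 = 0·59 + 30
  59 = 1·30 + 29
  30 = 1·29 + 1
  29 = 29·1 + 0
gcd(30,59) = 1
Back-substitution gives: 30·(2) + 59·(-1) = 1
So 30⁻¹ ≡ 2 ≡ 2 (mod 59)
Check: 30 × 2 = 60 ≡ 1 (mod 59) ✓

30⁻¹ ≡ 2 (mod 59)


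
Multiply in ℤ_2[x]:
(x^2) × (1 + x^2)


Expand and collect like terms; reduce coefficients mod 2:
x^0: 0·1 = 0 ≡ 0 (mod 2)
x^1: 0·0 + 0·1 = 0 ≡ 0 (mod 2)
x^2: 0·1 + 0·0 + 1·1 = 1 ≡ 1 (mod 2)
x^3: 0·1 + 1·0 = 0 ≡ 0 (mod 2)
x^4: 1·1 = 1 ≡ 1 (mod 2)
Result: x^2 + x^4

f · g = x^2 + x^4


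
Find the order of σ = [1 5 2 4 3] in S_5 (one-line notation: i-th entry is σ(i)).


Cycle decomposition: (2 5 3)
Cycle lengths: 3
Order = lcm(3) = 3

ord(σ) = 3


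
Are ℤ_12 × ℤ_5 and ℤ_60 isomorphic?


Comparing ℤ_12 × ℤ_5 and ℤ_60:
gcd(12,5) = 1, so ℤ_12 × ℤ_5 ≅ ℤ_60 (CRT)

Yes, ℤ_12 × ℤ_5 ≅ ℤ_60


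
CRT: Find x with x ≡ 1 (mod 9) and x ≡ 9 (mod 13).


m₁ = 9, m₂ = 13, gcd = 1, so CRT applies. M = m₁·m₂ = 117
Let M₁ = M/m₁ = 13, M₂ = M/m₂ = 9
Find y₁ ≡ M₁⁻¹ (mod m₁): 13⁻¹ ≡ 7 (mod 9)
Find y₂ ≡ M₂⁻¹ (mod m₂): 9⁻¹ ≡ 3 (mod 13)
x = a₁·M₁·y₁ + a₂·M₂·y₂ = 1·13·7 + 9·9·3 = 334
Reduce mod 117: x ≡ 100
Check: 100 mod 9 = 1 ✓, 100 mod 13 = 9 ✓

x ≡ 100 (mod 117)


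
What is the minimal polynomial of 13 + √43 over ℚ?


Let α = 13 + √43. Then α - 13 = √43, so (α - 13)² = 43, giving α² - 26α + 126 = 0. Degree 2 and α ∉ ℚ, so this is the minimal polynomial.

Minimal polynomial: x² - 26x + 126


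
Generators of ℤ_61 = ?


g generates ℤ_n iff gcd(g,n) = 1
Prime factors of 61: 61
Generators are g ∈ {1,...,60} not divisible by any of these primes.
Generators: {1, 2, 3, 4, 5, 6, 7, 8, 9, 10, 11, 12, 13, 14, 15, 16, 17, 18, 19, 20, 21, 22, 23, 24, 25, 26, 27, 28, 29, 30, 31, 32, 33, 34, 35, 36, 37, 38, 39, 40, 41, 42, 43, 44, 45, 46, 47, 48, 49, 50, 51, 52, 53, 54, 55, 56, 57, 58, 59, 60}
Number of generators = φ(61) = 60

Generators of ℤ_61 = {1, 2, 3, 4, 5, 6, 7, 8, 9, 10, 11, 12, 13, 14, 15, 16, 17, 18, 19, 20, 21, 22, 23, 24, 25, 26, 27, 28, 29, 30, 31, 32, 33, 34, 35, 36, 37, 38, 39, 40, 41, 42, 43, 44, 45, 46, 47, 48, 49, 50, 51, 52, 53, 54, 55, 56, 57, 58, 59, 60}


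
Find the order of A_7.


|A_n| = n!/2 (even permutations)
|A_7| = 7!/2 = 5040/2 = 2520

|A_7| = 2520


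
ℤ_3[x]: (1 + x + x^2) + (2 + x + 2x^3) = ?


Add coefficients mod 3:
x^0: 1 + 2 = 0 (mod 3)
x^1: 1 + 1 = 2 (mod 3)
x^2: 1 + 0 = 1 (mod 3)
x^3: 0 + 2 = 2 (mod 3)
Result: 2x + x^2 + 2x^3

f + g = 2x + x^2 + 2x^3


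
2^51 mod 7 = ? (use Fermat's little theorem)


Fermat's little theorem: if p is prime and gcd(a,p)=1, then a^(p-1) ≡ 1 (mod p)
p = 7 is prime, gcd(2,7) = 1
Reduce exponent: 51 mod 6 = 3
So 2^51 ≡ 2^3 (mod 7)
2^3 mod 7 = 1

2^51 ≡ 1 (mod 7)


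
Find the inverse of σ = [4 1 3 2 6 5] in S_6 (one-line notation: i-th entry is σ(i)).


To find σ⁻¹, swap domain and range:
σ(1) = 4 → σ⁻¹(4) = 1
σ(2) = 1 → σ⁻¹(1) = 2
σ(3) = 3 → σ⁻¹(3) = 3
σ(4) = 2 → σ⁻¹(2) = 4
σ(5) = 6 → σ⁻¹(6) = 5
σ(6) = 5 → σ⁻¹(5) = 6

σ⁻¹ = [2 4 3 1 6 5]


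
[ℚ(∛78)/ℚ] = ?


∛78 has minimal polynomial x³ - 78 (irreducible over ℚ since 78 is not a perfect cube)

[ℚ(∛78)/ℚ] = 3


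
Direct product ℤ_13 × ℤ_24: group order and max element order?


|ℤ_13 × ℤ_24| = 13 × 24 = 312
Max element order = lcm(13,24) = 312
Cyclic? Yes (gcd=1)

|ℤ_13×ℤ_24| = 312, max element order = 312


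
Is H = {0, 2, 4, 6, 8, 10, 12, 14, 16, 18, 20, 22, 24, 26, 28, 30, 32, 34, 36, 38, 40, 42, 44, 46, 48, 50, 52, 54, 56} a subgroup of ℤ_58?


Subgroup test for H = {0, 2, 4, 6, 8, 10, 12, 14, 16, 18, 20, 22, 24, 26, 28, 30, 32, 34, 36, 38, 40, 42, 44, 46, 48, 50, 52, 54, 56} in (ℤ_58, +):
(1) 0 ∈ H? Yes
(2) Closure: for all a,b ∈ H, (a+b) mod 58 ∈ H? Yes
(3) Inverses: for all a ∈ H, -a mod 58 ∈ H? Yes

Yes, H is a subgroup of ℤ_58


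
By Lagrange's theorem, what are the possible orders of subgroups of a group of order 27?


Lagrange's theorem: |H| divides |G|
|G| = 27
Divisors of 27: 1, 3, 9, 27

Possible subgroup orders: {1, 3, 9, 27}


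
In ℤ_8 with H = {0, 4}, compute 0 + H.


0 + H = {0 + h (mod 8) : h ∈ H}
0+0=0, 0+4=4

0 + H = {0, 4}


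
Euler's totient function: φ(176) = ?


Factor n: 176 = 2^4 × 11
φ(n) = n · ∏(1 - 1/p) over distinct primes p | n
φ(176) = 176 · (1 - 1/2) · (1 - 1/11) = 80

φ(176) = 80


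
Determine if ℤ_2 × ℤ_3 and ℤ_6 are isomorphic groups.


Comparing ℤ_2 × ℤ_3 and ℤ_6:
gcd(2,3) = 1, so ℤ_2 × ℤ_3 ≅ ℤ_6 (CRT)

Yes, ℤ_2 × ℤ_3 ≅ ℤ_6


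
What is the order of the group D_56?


|D_n| = 2n (n rotations and n reflections)
|D_56| = 2×56 = 112

|D_56| = 112


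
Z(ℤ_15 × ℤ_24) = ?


Z(G) = {g ∈ G | gx = xg for all x ∈ G}
Direct product of abelian groups is abelian, so Z(G) = G

Z(ℤ_15 × ℤ_24) = ℤ_15 × ℤ_24


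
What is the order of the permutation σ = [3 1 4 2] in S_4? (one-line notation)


Cycle decomposition: (1 3 4 2)
Cycle lengths: 4
Order = lcm(4) = 4

ord(σ) = 4


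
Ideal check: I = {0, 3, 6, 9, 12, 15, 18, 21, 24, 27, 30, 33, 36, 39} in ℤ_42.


Check ideal conditions for I = {0, 3, 6, 9, 12, 15, 18, 21, 24, 27, 30, 33, 36, 39} in ℤ_42:
(1) I is an additive subgroup? Yes
(2) For r ∈ ℤ_42 and a ∈ I: r·a ∈ I? Yes

Yes, I is an ideal of ℤ_42


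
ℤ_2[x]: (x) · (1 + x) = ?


Expand and collect like terms; reduce coefficients mod 2:
x^0: 0·1 = 0 ≡ 0 (mod 2)
x^1: 0·1 + 1·1 = 1 ≡ 1 (mod 2)
x^2: 1·1 = 1 ≡ 1 (mod 2)
Result: x + x^2

f · g = x + x^2


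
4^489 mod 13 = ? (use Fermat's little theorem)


Fermat's little theorem: if p is prime and gcd(a,p)=1, then a^(p-1) ≡ 1 (mod p)
p = 13 is prime, gcd(4,13) = 1
Reduce exponent: 489 mod 12 = 9
So 4^489 ≡ 4^9 (mod 13)
4^9 mod 13 = 12

4^489 ≡ 12 (mod 13)


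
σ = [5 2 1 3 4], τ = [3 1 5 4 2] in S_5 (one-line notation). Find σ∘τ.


σ∘τ: apply τ first, then σ
1 →τ 3 →σ 1
2 →τ 1 →σ 5
3 →τ 5 →σ 4
4 →τ 4 →σ 3
5 →τ 2 →σ 2

σ∘τ = [1 5 4 3 2]


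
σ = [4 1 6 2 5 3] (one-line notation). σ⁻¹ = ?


To find σ⁻¹, swap domain and range:
σ(1) = 4 → σ⁻¹(4) = 1
σ(2) = 1 → σ⁻¹(1) = 2
σ(3) = 6 → σ⁻¹(6) = 3
σ(4) = 2 → σ⁻¹(2) = 4
σ(5) = 5 → σ⁻¹(5) = 5
σ(6) = 3 → σ⁻¹(3) = 6

σ⁻¹ = [2 4 6 1 5 3]


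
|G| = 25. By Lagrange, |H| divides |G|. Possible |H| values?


Lagrange's theorem: |H| divides |G|
|G| = 25
Divisors of 25: 1, 5, 25

Possible subgroup orders: {1, 5, 25}


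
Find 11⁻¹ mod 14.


Use the extended Euclidean algorithm to write 1 = 11·s + 14·t; then s mod 14 is the inverse.
Euclidean algorithm:
  11 = 0·14 + 11
  14 = 1·11 + 3
  11 = 3·3 + 2
  3 = 1·2 + 1
  2 = 2·1 + 0
gcd(11,14) = 1
Back-substitution gives: 11·(-5) + 14·(4) = 1
So 11⁻¹ ≡ -5 ≡ 9 (mod 14)
Check: 11 × 9 = 99 ≡ 1 (mod 14) ✓

11⁻¹ ≡ 9 (mod 14)


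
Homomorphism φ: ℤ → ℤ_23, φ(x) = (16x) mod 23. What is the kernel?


Kernel = preimage of identity
ker(φ) = {x ∈ ℤ : 16x ≡ 0 (mod 23)}. gcd(16,23) = 1, so 16x ≡ 0 (mod 23) ⟺ x ≡ 0 (mod 23/1 = 23). Hence ker(φ) = 23ℤ

ker(φ) = 23ℤ


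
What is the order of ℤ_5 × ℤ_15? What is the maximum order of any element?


|ℤ_5 × ℤ_15| = 5 × 15 = 75
Max element order = lcm(5,15) = 15
Cyclic? No (gcd=5)

|ℤ_5×ℤ_15| = 75, max element order = 15


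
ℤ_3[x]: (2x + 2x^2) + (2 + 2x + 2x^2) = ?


Add coefficients mod 3:
x^0: 0 + 2 = 2 (mod 3)
x^1: 2 + 2 = 1 (mod 3)
x^2: 2 + 2 = 1 (mod 3)
Result: 2 + x + x^2

f + g = 2 + x + x^2


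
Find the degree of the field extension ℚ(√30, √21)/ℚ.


[ℚ(√30,√21):ℚ] = [ℚ(√30,√21):ℚ(√30)]·[ℚ(√30):ℚ] = 2·2 = 4

[ℚ(√30, √21)/ℚ] = 4


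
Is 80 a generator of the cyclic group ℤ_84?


g generates ℤ_n iff gcd(g, n) = 1
gcd(80, 84) = 4
Since gcd = 4 ≠ 1, ⟨80⟩ has order 21 < 84, so 80 is not a generator.

No, 80 does not generate ℤ_84


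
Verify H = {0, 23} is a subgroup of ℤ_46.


Subgroup test for H = {0, 23} in (ℤ_46, +):
(1) 0 ∈ H? Yes
(2) Closure: for all a,b ∈ H, (a+b) mod 46 ∈ H? Yes
(3) Inverses: for all a ∈ H, -a mod 46 ∈ H? Yes

Yes, H is a subgroup of ℤ_46


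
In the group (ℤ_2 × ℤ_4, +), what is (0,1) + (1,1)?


Operation: componentwise addition mod (2, 4)
(0,1) + (1,1) = ((a₁+b₁) mod 2, (a₂+b₂) mod 4) with a = (0,1), b = (1,1)

(0,1) + (1,1) = (1,2)


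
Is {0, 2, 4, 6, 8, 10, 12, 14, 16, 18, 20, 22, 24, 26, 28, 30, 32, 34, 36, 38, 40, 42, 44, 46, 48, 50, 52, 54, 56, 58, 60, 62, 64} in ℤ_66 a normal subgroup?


H = {0, 2, 4, 6, 8, 10, 12, 14, 16, 18, 20, 22, 24, 26, 28, 30, 32, 34, 36, 38, 40, 42, 44, 46, 48, 50, 52, 54, 56, 58, 60, 62, 64} in ℤ_66
ℤ_66 is abelian; every subgroup of an abelian group is normal

Yes, normal subgroup


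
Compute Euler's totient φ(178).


Factor n: 178 = 2 × 89
φ(n) = n · ∏(1 - 1/p) over distinct primes p | n
φ(178) = 178 · (1 - 1/2) · (1 - 1/89) = 88

φ(178) = 88


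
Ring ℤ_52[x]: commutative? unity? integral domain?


ℤ_52 has zero divisors (2·26 ≡ 0), and these lift to constant zero divisors in ℤ_52[x]; so not an integral domain
Commutative: Yes
Integral domain: No
Has unity: Yes

ℤ_52[x]: Commutative=Yes, Unity=Yes


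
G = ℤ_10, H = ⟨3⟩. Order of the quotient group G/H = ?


|⟨3⟩| = n / gcd(3, 10) = 10 / 1 = 10
H is normal (ℤ_10 is abelian).
|G/H| = |G| / |H| = 10 / 10 = 1

|G/H| = 1


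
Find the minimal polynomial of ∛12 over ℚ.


∛12 satisfies x³ - 12 = 0, irreducible over ℚ (no rational root; 12 is not a perfect cube)

Minimal polynomial: x³ - 12


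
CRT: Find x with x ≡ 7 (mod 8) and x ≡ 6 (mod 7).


m₁ = 8, m₂ = 7, gcd = 1, so CRT applies. M = m₁·m₂ = 56
Let M₁ = M/m₁ = 7, M₂ = M/m₂ = 8
Find y₁ ≡ M₁⁻¹ (mod m₁): 7⁻¹ ≡ 7 (mod 8)
Find y₂ ≡ M₂⁻¹ (mod m₂): 8⁻¹ ≡ 1 (mod 7)
x = a₁·M₁·y₁ + a₂·M₂·y₂ = 7·7·7 + 6·8·1 = 391
Reduce mod 56: x ≡ 55
Check: 55 mod 8 = 7 ✓, 55 mod 7 = 6 ✓

x ≡ 55 (mod 56)


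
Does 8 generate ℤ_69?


g generates ℤ_n iff gcd(g, n) = 1
gcd(8, 69) = 1
Since gcd = 1, 8 is a generator.

Yes, 8 generates ℤ_69


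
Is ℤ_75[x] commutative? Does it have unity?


ℤ_75 has zero divisors (3·25 ≡ 0), and these lift to constant zero divisors in ℤ_75[x]; so not an integral domain
Commutative: Yes
Integral domain: No
Has unity: Yes

ℤ_75[x]: Commutative=Yes, Unity=Yes


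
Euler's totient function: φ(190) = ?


Factor n: 190 = 2 × 5 × 19
φ(n) = n · ∏(1 - 1/p) over distinct primes p | n
φ(190) = 190 · (1 - 1/2) · (1 - 1/5) · (1 - 1/19) = 72

φ(190) = 72


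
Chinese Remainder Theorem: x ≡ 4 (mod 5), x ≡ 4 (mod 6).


m₁ = 5, m₂ = 6, gcd = 1, so CRT applies. M = m₁·m₂ = 30
Let M₁ = M/m₁ = 6, M₂ = M/m₂ = 5
Find y₁ ≡ M₁⁻¹ (mod m₁): 6⁻¹ ≡ 1 (mod 5)
Find y₂ ≡ M₂⁻¹ (mod m₂): 5⁻¹ ≡ 5 (mod 6)
x = a₁·M₁·y₁ + a₂·M₂·y₂ = 4·6·1 + 4·5·5 = 124
Reduce mod 30: x ≡ 4
Check: 4 mod 5 = 4 ✓, 4 mod 6 = 4 ✓

x ≡ 4 (mod 30)


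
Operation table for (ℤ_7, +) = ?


Elements: {0, 1, 2, 3, 4, 5, 6}
Operation: addition mod 7
Entry (a, b) = (a + b) mod 7

Cayley table:
  | 0 | 1 | 2 | 3 | 4 | 5 | 6
0 | 0 | 1 | 2 | 3 | 4 | 5 | 6
1 | 1 | 2 | 3 | 4 | 5 | 6 | 0
2 | 2 | 3 | 4 | 5 | 6 | 0 | 1
3 | 3 | 4 | 5 | 6 | 0 | 1 | 2
4 | 4 | 5 | 6 | 0 | 1 | 2 | 3
5 | 5 | 6 | 0 | 1 | 2 | 3 | 4
6 | 6 | 0 | 1 | 2 | 3 | 4 | 5


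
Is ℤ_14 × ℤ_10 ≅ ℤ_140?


Comparing ℤ_14 × ℤ_10 and ℤ_140:
gcd(14,10) = 2 ≠ 1. Max element order in ℤ_14×ℤ_10 is lcm(14,10) = 70 < 140, so it has no element of order 140

No, ℤ_14 × ℤ_10 ≇ ℤ_140


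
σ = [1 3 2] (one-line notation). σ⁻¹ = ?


To find σ⁻¹, swap domain and range:
σ(1) = 1 → σ⁻¹(1) = 1
σ(2) = 3 → σ⁻¹(3) = 2
σ(3) = 2 → σ⁻¹(2) = 3

σ⁻¹ = [1 3 2]


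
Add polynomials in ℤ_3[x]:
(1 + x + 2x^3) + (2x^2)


Add coefficients mod 3:
x^0: 1 + 0 = 1 (mod 3)
x^1: 1 + 0 = 1 (mod 3)
x^2: 0 + 2 = 2 (mod 3)
x^3: 2 + 0 = 2 (mod 3)
Result: 1 + x + 2x^2 + 2x^3

f + g = 1 + x + 2x^2 + 2x^3


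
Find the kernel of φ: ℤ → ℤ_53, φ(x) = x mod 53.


Kernel = preimage of identity
ker(φ) = {x ∈ ℤ : x ≡ 0 (mod 53)} = 53ℤ = {0, ±53, ±106, ...}

ker(φ) = 53ℤ


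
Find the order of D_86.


|D_n| = 2n (n rotations and n reflections)
|D_86| = 2×86 = 172

|D_86| = 172


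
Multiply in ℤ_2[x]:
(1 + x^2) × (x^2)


Expand and collect like terms; reduce coefficients mod 2:
x^0: 1·0 = 0 ≡ 0 (mod 2)
x^1: 1·0 + 0·0 = 0 ≡ 0 (mod 2)
x^2: 1·1 + 0·0 + 1·0 = 1 ≡ 1 (mod 2)
x^3: 0·1 + 1·0 = 0 ≡ 0 (mod 2)
x^4: 1·1 = 1 ≡ 1 (mod 2)
Result: x^2 + x^4

f · g = x^2 + x^4


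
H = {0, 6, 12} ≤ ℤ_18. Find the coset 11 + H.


11 + H = {11 + h (mod 18) : h ∈ H}
11+0=11, 11+6=17, 11+12=5
11 + H = {5, 11, 17} = 5 + H

11 + H = {5, 11, 17}


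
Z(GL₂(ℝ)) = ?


Z(G) = {g ∈ G | gx = xg for all x ∈ G}
Only scalar multiples of the identity commute with all invertible matrices

Z(GL₂(ℝ)) = {aI : a ∈ ℝ, a ≠ 0}


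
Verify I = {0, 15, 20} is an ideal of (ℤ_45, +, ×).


Check ideal conditions for I = {0, 15, 20} in ℤ_45:
(1) I is an additive subgroup? No
(2) For r ∈ ℤ_45 and a ∈ I: r·a ∈ I? No  [counterexample: r=2, a=15, r·a mod 45 = 30 ∉ I]

No, I is not an ideal of ℤ_45


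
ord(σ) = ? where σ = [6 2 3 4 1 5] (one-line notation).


Cycle decomposition: (1 6 5)
Cycle lengths: 3
Order = lcm(3) = 3

ord(σ) = 3


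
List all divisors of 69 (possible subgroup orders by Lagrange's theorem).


Lagrange's theorem: |H| divides |G|
|G| = 69
Divisors of 69: 1, 3, 23, 69

Possible subgroup orders: {1, 3, 23, 69}


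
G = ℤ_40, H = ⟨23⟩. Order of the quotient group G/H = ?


|⟨23⟩| = n / gcd(23, 40) = 40 / 1 = 40
H is normal (ℤ_40 is abelian).
|G/H| = |G| / |H| = 40 / 40 = 1

|G/H| = 1


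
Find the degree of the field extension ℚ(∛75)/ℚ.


∛75 has minimal polynomial x³ - 75 (irreducible over ℚ since 75 is not a perfect cube)

[ℚ(∛75)/ℚ] = 3


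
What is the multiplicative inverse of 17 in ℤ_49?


Use the extended Euclidean algorithm to write 1 = 17·s + 49·t; then s mod 49 is the inverse.
Euclidean algorithm:
  17 = 0·49 + 17
  49 = 2·17 + 15
  17 = 1·15 + 2
  15 = 7·2 + 1
  2 = 2·1 + 0
gcd(17,49) = 1
Back-substitution gives: 17·(-23) + 49·(8) = 1
So 17⁻¹ ≡ -23 ≡ 26 (mod 49)
Check: 17 × 26 = 442 ≡ 1 (mod 49) ✓

17⁻¹ ≡ 26 (mod 49)


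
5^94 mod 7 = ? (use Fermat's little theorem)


Fermat's little theorem: if p is prime and gcd(a,p)=1, then a^(p-1) ≡ 1 (mod p)
p = 7 is prime, gcd(5,7) = 1
Reduce exponent: 94 mod 6 = 4
So 5^94 ≡ 5^4 (mod 7)
5^4 mod 7 = 2

5^94 ≡ 2 (mod 7)


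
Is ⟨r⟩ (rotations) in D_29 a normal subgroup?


H = ⟨r⟩ (rotations) in D_29
The rotation subgroup ⟨r⟩ has index 2 in D_29, so it is normal

Yes, normal subgroup


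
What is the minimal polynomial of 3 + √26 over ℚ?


Let α = 3 + √26. Then α - 3 = √26, so (α - 3)² = 26, giving α² - 6α - 17 = 0. Degree 2 and α ∉ ℚ, so this is the minimal polynomial.

Minimal polynomial: x² - 6x - 17


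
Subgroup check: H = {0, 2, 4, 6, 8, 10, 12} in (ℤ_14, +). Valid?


Subgroup test for H = {0, 2, 4, 6, 8, 10, 12} in (ℤ_14, +):
(1) 0 ∈ H? Yes
(2) Closure: for all a,b ∈ H, (a+b) mod 14 ∈ H? Yes
(3) Inverses: for all a ∈ H, -a mod 14 ∈ H? Yes

Yes, H is a subgroup of ℤ_14


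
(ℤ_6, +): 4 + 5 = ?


Operation: addition mod 6
4 + 5 = (a + b) mod 6 with a = 4, b = 5

4 + 5 = 3


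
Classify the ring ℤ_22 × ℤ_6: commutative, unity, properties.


Direct product ring; commutative with unity (1,1); but (1,0)·(0,1) = (0,0) gives zero divisors, so not an integral domain
Commutative: Yes
Integral domain: No
Has unity: Yes

ℤ_22 × ℤ_6: Commutative=Yes, Unity=Yes


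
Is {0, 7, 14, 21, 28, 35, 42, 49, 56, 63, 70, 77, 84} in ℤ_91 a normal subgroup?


H = {0, 7, 14, 21, 28, 35, 42, 49, 56, 63, 70, 77, 84} in ℤ_91
ℤ_91 is abelian; every subgroup of an abelian group is normal

Yes, normal subgroup


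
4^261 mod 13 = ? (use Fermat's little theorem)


Fermat's little theorem: if p is prime and gcd(a,p)=1, then a^(p-1) ≡ 1 (mod p)
p = 13 is prime, gcd(4,13) = 1
Reduce exponent: 261 mod 12 = 9
So 4^261 ≡ 4^9 (mod 13)
4^9 mod 13 = 12

4^261 ≡ 12 (mod 13)


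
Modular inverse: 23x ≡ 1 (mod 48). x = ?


Use the extended Euclidean algorithm to write 1 = 23·s + 48·t; then s mod 48 is the inverse.
Euclidean algorithm:
  23 = 0·48 + 23
  48 = 2·23 + 2
  23 = 11·2 + 1
  2 = 2·1 + 0
gcd(23,48) = 1
Back-substitution gives: 23·(23) + 48·(-11) = 1
So 23⁻¹ ≡ 23 ≡ 23 (mod 48)
Check: 23 × 23 = 529 ≡ 1 (mod 48) ✓

23⁻¹ ≡ 23 (mod 48)


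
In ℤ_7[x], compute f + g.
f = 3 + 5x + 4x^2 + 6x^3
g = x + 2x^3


Add coefficients mod 7:
x^0: 3 + 0 = 3 (mod 7)
x^1: 5 + 1 = 6 (mod 7)
x^2: 4 + 0 = 4 (mod 7)
x^3: 6 + 2 = 1 (mod 7)
Result: 3 + 6x + 4x^2 + x^3

f + g = 3 + 6x + 4x^2 + x^3


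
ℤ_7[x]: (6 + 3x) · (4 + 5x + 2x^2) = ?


Expand and collect like terms; reduce coefficients mod 7:
x^0: 6·4 = 24 ≡ 3 (mod 7)
x^1: 6·5 + 3·4 = 42 ≡ 0 (mod 7)
x^2: 6·2 + 3·5 = 27 ≡ 6 (mod 7)
x^3: 3·2 = 6 ≡ 6 (mod 7)
Result: 3 + 6x^2 + 6x^3

f · g = 3 + 6x^2 + 6x^3


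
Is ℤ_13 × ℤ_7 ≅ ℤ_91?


Comparing ℤ_13 × ℤ_7 and ℤ_91:
gcd(13,7) = 1, so ℤ_13 × ℤ_7 ≅ ℤ_91 (CRT)

Yes, ℤ_13 × ℤ_7 ≅ ℤ_91


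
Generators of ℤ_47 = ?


g generates ℤ_n iff gcd(g,n) = 1
Prime factors of 47: 47
Generators are g ∈ {1,...,46} not divisible by any of these primes.
Generators: {1, 2, 3, 4, 5, 6, 7, 8, 9, 10, 11, 12, 13, 14, 15, 16, 17, 18, 19, 20, 21, 22, 23, 24, 25, 26, 27, 28, 29, 30, 31, 32, 33, 34, 35, 36, 37, 38, 39, 40, 41, 42, 43, 44, 45, 46}
Number of generators = φ(47) = 46

Generators of ℤ_47 = {1, 2, 3, 4, 5, 6, 7, 8, 9, 10, 11, 12, 13, 14, 15, 16, 17, 18, 19, 20, 21, 22, 23, 24, 25, 26, 27, 28, 29, 30, 31, 32, 33, 34, 35, 36, 37, 38, 39, 40, 41, 42, 43, 44, 45, 46}


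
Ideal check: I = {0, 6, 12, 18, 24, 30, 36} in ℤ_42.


Check ideal conditions for I = {0, 6, 12, 18, 24, 30, 36} in ℤ_42:
(1) I is an additive subgroup? Yes
(2) For r ∈ ℤ_42 and a ∈ I: r·a ∈ I? Yes

Yes, I is an ideal of ℤ_42


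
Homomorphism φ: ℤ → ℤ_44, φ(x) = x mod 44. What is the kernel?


Kernel = preimage of identity
ker(φ) = {x ∈ ℤ : x ≡ 0 (mod 44)} = 44ℤ = {0, ±44, ±88, ...}

ker(φ) = 44ℤ


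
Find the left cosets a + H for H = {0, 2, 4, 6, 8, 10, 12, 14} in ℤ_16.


H = {0, 2, 4, 6, 8, 10, 12, 14}, |H| = 8
Number of cosets = |G|/|H| = 16/8 = 2
0 + H = {0, 2, 4, 6, 8, 10, 12, 14}
1 + H = {1, 3, 5, 7, 9, 11, 13, 15}

Cosets: 0+H={0,2,4,6,8,10,12,14}; 1+H={1,3,5,7,9,11,13,15}


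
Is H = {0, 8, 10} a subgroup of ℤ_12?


Subgroup test for H = {0, 8, 10} in (ℤ_12, +):
(1) 0 ∈ H? Yes
(2) Closure: for all a,b ∈ H, (a+b) mod 12 ∈ H? No  [counterexample: 8 + 8 = 4 ∉ H]
(3) Inverses: for all a ∈ H, -a mod 12 ∈ H? No

No, H is not a subgroup of ℤ_12


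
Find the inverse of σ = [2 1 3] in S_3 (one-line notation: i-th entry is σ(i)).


To find σ⁻¹, swap domain and range:
σ(1) = 2 → σ⁻¹(2) = 1
σ(2) = 1 → σ⁻¹(1) = 2
σ(3) = 3 → σ⁻¹(3) = 3

σ⁻¹ = [2 1 3]


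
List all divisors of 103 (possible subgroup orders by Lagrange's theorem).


Lagrange's theorem: |H| divides |G|
|G| = 103
Divisors of 103: 1, 103

Possible subgroup orders: {1, 103}


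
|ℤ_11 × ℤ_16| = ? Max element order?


|ℤ_11 × ℤ_16| = 11 × 16 = 176
Max element order = lcm(11,16) = 176
Cyclic? Yes (gcd=1)

|ℤ_11×ℤ_16| = 176, max element order = 176


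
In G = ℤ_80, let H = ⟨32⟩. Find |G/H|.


|⟨32⟩| = n / gcd(32, 80) = 80 / 16 = 5
H is normal (ℤ_80 is abelian).
|G/H| = |G| / |H| = 80 / 5 = 16

|G/H| = 16


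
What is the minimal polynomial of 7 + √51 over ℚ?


Let α = 7 + √51. Then α - 7 = √51, so (α - 7)² = 51, giving α² - 14α - 2 = 0. Degree 2 and α ∉ ℚ, so this is the minimal polynomial.

Minimal polynomial: x² - 14x - 2


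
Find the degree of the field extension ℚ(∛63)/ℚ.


∛63 has minimal polynomial x³ - 63 (irreducible over ℚ since 63 is not a perfect cube)

[ℚ(∛63)/ℚ] = 3


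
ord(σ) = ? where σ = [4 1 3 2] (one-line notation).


Cycle decomposition: (1 4 2)
Cycle lengths: 3
Order = lcm(3) = 3

ord(σ) = 3


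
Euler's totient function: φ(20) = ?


φ(n) = count of k ∈ {1,...,n} with gcd(k,n)=1
Coprimes to 20: {1, 3, 7, 9, 11, 13, 17, 19}
Count: 8

φ(20) = 8


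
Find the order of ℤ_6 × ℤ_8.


|A × B| = |A| · |B|
|ℤ_6 × ℤ_8| = 6 × 8 = 48

|ℤ_6 × ℤ_8| = 48


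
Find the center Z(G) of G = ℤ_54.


Z(G) = {g ∈ G | gx = xg for all x ∈ G}
ℤ_54 is abelian, so Z(G) = G

Z(ℤ_54) = ℤ_54


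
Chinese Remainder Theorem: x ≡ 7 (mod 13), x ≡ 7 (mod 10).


m₁ = 13, m₂ = 10, gcd = 1, so CRT applies. M = m₁·m₂ = 130
Let M₁ = M/m₁ = 10, M₂ = M/m₂ = 13
Find y₁ ≡ M₁⁻¹ (mod m₁): 10⁻¹ ≡ 4 (mod 13)
Find y₂ ≡ M₂⁻¹ (mod m₂): 13⁻¹ ≡ 7 (mod 10)
x = a₁·M₁·y₁ + a₂·M₂·y₂ = 7·10·4 + 7·13·7 = 917
Reduce mod 130: x ≡ 7
Check: 7 mod 13 = 7 ✓, 7 mod 10 = 7 ✓

x ≡ 7 (mod 130)


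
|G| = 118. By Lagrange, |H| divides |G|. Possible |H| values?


Lagrange's theorem: |H| divides |G|
|G| = 118
Divisors of 118: 1, 2, 59, 118

Possible subgroup orders: {1, 2, 59, 118}


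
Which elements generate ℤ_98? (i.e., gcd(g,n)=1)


g generates ℤ_n iff gcd(g,n) = 1
Prime factors of 98: 2, 7
Generators are g ∈ {1,...,97} not divisible by any of these primes.
Generators: {1, 3, 5, 9, 11, 13, 15, 17, 19, 23, 25, 27, 29, 31, 33, 37, 39, 41, 43, 45, 47, 51, 53, 55, 57, 59, 61, 65, 67, 69, 71, 73, 75, 79, 81, 83, 85, 87, 89, 93, 95, 97}
Number of generators = φ(98) = 42

Generators of ℤ_98 = {1, 3, 5, 9, 11, 13, 15, 17, 19, 23, 25, 27, 29, 31, 33, 37, 39, 41, 43, 45, 47, 51, 53, 55, 57, 59, 61, 65, 67, 69, 71, 73, 75, 79, 81, 83, 85, 87, 89, 93, 95, 97}


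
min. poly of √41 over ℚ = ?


√41 satisfies x² - 41 = 0, irreducible over ℚ since 41 is squarefree

Minimal polynomial: x² - 41


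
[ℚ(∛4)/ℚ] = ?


∛4 has minimal polynomial x³ - 4 (irreducible over ℚ since 4 is not a perfect cube)

[ℚ(∛4)/ℚ] = 3


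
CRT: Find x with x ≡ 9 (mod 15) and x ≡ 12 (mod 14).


m₁ = 15, m₂ = 14, gcd = 1, so CRT applies. M = m₁·m₂ = 210
Let M₁ = M/m₁ = 14, M₂ = M/m₂ = 15
Find y₁ ≡ M₁⁻¹ (mod m₁): 14⁻¹ ≡ 14 (mod 15)
Find y₂ ≡ M₂⁻¹ (mod m₂): 15⁻¹ ≡ 1 (mod 14)
x = a₁·M₁·y₁ + a₂·M₂·y₂ = 9·14·14 + 12·15·1 = 1944
Reduce mod 210: x ≡ 54
Check: 54 mod 15 = 9 ✓, 54 mod 14 = 12 ✓

x ≡ 54 (mod 210)


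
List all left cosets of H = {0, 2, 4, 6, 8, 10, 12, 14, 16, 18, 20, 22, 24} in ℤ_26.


H = {0, 2, 4, 6, 8, 10, 12, 14, 16, 18, 20, 22, 24}, |H| = 13
Number of cosets = |G|/|H| = 26/13 = 2
0 + H = {0, 2, 4, 6, 8, 10, 12, 14, 16, 18, 20, 22, 24}
1 + H = {1, 3, 5, 7, 9, 11, 13, 15, 17, 19, 21, 23, 25}

Cosets: 0+H={0,2,4,6,8,10,12,14,16,18,20,22,24}; 1+H={1,3,5,7,9,11,13,15,17,19,21,23,25}


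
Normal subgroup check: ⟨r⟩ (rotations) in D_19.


H = ⟨r⟩ (rotations) in D_19
The rotation subgroup ⟨r⟩ has index 2 in D_19, so it is normal

Yes, normal subgroup


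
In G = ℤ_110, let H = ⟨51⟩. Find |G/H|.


|⟨51⟩| = n / gcd(51, 110) = 110 / 1 = 110
H is normal (ℤ_110 is abelian).
|G/H| = |G| / |H| = 110 / 110 = 1

|G/H| = 1


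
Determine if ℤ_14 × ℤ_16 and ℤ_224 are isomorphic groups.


Comparing ℤ_14 × ℤ_16 and ℤ_224:
gcd(14,16) = 2 ≠ 1. Max element order in ℤ_14×ℤ_16 is lcm(14,16) = 112 < 224, so it has no element of order 224

No, ℤ_14 × ℤ_16 ≇ ℤ_224


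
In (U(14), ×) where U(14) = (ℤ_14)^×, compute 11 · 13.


Operation: multiplication mod 14
11 · 13 = (a × b) mod 14 with a = 11, b = 13

11 · 13 = 3


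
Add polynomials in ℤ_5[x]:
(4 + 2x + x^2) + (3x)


Add coefficients mod 5:
x^0: 4 + 0 = 4 (mod 5)
x^1: 2 + 3 = 0 (mod 5)
x^2: 1 + 0 = 1 (mod 5)
Result: 4 + x^2

f + g = 4 + x^2


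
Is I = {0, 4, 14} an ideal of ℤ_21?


Check ideal conditions for I = {0, 4, 14} in ℤ_21:
(1) I is an additive subgroup? No
(2) For r ∈ ℤ_21 and a ∈ I: r·a ∈ I? No  [counterexample: r=2, a=4, r·a mod 21 = 8 ∉ I]

No, I is not an ideal of ℤ_21


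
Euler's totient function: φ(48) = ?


Factor n: 48 = 2^4 × 3
φ(n) = n · ∏(1 - 1/p) over distinct primes p | n
φ(48) = 48 · (1 - 1/2) · (1 - 1/3) = 16

φ(48) = 16


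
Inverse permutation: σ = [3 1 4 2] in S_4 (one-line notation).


To find σ⁻¹, swap domain and range:
σ(1) = 3 → σ⁻¹(3) = 1
σ(2) = 1 → σ⁻¹(1) = 2
σ(3) = 4 → σ⁻¹(4) = 3
σ(4) = 2 → σ⁻¹(2) = 4

σ⁻¹ = [2 4 1 3]


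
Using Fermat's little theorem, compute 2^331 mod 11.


Fermat's little theorem: if p is prime and gcd(a,p)=1, then a^(p-1) ≡ 1 (mod p)
p = 11 is prime, gcd(2,11) = 1
Reduce exponent: 331 mod 10 = 1
So 2^331 ≡ 2^1 (mod 11)
2^1 mod 11 = 2

2^331 ≡ 2 (mod 11)


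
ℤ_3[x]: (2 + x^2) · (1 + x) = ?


Expand and collect like terms; reduce coefficients mod 3:
x^0: 2·1 = 2 ≡ 2 (mod 3)
x^1: 2·1 + 0·1 = 2 ≡ 2 (mod 3)
x^2: 0·1 + 1·1 = 1 ≡ 1 (mod 3)
x^3: 1·1 = 1 ≡ 1 (mod 3)
Result: 2 + 2x + x^2 + x^3

f · g = 2 + 2x + x^2 + x^3


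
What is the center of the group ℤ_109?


Z(G) = {g ∈ G | gx = xg for all x ∈ G}
ℤ_109 is abelian, so Z(G) = G

Z(ℤ_109) = ℤ_109


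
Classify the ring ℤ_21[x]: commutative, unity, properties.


ℤ_21 has zero divisors (3·7 ≡ 0), and these lift to constant zero divisors in ℤ_21[x]; so not an integral domain
Commutative: Yes
Integral domain: No
Has unity: Yes

ℤ_21[x]: Commutative=Yes, Unity=Yes


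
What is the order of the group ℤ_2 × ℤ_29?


|A × B| = |A| · |B|
|ℤ_2 × ℤ_29| = 2 × 29 = 58

|ℤ_2 × ℤ_29| = 58


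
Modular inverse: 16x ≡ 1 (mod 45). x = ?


Use the extended Euclidean algorithm to write 1 = 16·s + 45·t; then s mod 45 is the inverse.
Euclidean algorithm:
  16 = 0·45 + 16
  45 = 2·16 + 13
  16 = 1·13 + 3
  13 = 4·3 + 1
  3 = 3·1 + 0
gcd(16,45) = 1
Back-substitution gives: 16·(-14) + 45·(5) = 1
So 16⁻¹ ≡ -14 ≡ 31 (mod 45)
Check: 16 × 31 = 496 ≡ 1 (mod 45) ✓

16⁻¹ ≡ 31 (mod 45)


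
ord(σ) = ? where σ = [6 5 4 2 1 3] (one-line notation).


Cycle decomposition: (1 6 3 4 2 5)
Cycle lengths: 6
Order = lcm(6) = 6

ord(σ) = 6


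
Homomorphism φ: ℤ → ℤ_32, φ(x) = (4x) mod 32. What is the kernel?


Kernel = preimage of identity
ker(φ) = {x ∈ ℤ : 4x ≡ 0 (mod 32)}. gcd(4,32) = 4, so 4x ≡ 0 (mod 32) ⟺ x ≡ 0 (mod 32/4 = 8). Hence ker(φ) = 8ℤ

ker(φ) = 8ℤ


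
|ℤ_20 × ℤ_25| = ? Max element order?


|ℤ_20 × ℤ_25| = 20 × 25 = 500
Max element order = lcm(20,25) = 100
Cyclic? No (gcd=5)

|ℤ_20×ℤ_25| = 500, max element order = 100


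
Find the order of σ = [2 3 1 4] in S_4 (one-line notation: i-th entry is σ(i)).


Cycle decomposition: (1 2 3)
Cycle lengths: 3
Order = lcm(3) = 3

ord(σ) = 3


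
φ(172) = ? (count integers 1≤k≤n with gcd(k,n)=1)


Factor n: 172 = 2^2 × 43
φ(n) = n · ∏(1 - 1/p) over distinct primes p | n
φ(172) = 172 · (1 - 1/2) · (1 - 1/43) = 84

φ(172) = 84


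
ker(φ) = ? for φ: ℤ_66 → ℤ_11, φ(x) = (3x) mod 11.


Kernel = preimage of identity
ker(φ) = {x ∈ ℤ_66 : 3x ≡ 0 (mod 11)}. Since 11 | 66, φ is well-defined. The kernel is the cyclic subgroup ⟨11⟩ of ℤ_66 (order 6), i.e. {0, 11, 22, 33, 44, 55}

ker(φ) = {0, 11, 22, 33, 44, 55}


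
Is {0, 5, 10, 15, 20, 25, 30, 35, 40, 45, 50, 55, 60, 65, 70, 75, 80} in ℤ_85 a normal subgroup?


H = {0, 5, 10, 15, 20, 25, 30, 35, 40, 45, 50, 55, 60, 65, 70, 75, 80} in ℤ_85
ℤ_85 is abelian; every subgroup of an abelian group is normal

Yes, normal subgroup


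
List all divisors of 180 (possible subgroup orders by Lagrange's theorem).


Lagrange's theorem: |H| divides |G|
|G| = 180
Divisors of 180: 1, 2, 3, 4, 5, 6, 9, 10, 12, 15, 18, 20, 30, 36, 45, 60, 90, 180

Possible subgroup orders: {1, 2, 3, 4, 5, 6, 9, 10, 12, 15, 18, 20, 30, 36, 45, 60, 90, 180}


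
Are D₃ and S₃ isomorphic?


Comparing D₃ and S₃:
Both are the unique non-abelian group of order 6

Yes, D₃ ≅ S₃


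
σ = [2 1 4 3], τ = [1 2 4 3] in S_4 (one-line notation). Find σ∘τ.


σ∘τ: apply τ first, then σ
1 →τ 1 →σ 2
2 →τ 2 →σ 1
3 →τ 4 →σ 3
4 →τ 3 →σ 4

σ∘τ = [2 1 3 4]


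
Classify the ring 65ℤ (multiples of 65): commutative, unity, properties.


65ℤ is a commutative ring under +,× but has no multiplicative identity (1 ∉ 65ℤ); it has no zero divisors, but without unity it is not an integral domain
Commutative: Yes
Integral domain: No
Has unity: No

65ℤ (multiples of 65): Commutative=Yes, Unity=No


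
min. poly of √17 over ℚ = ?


√17 satisfies x² - 17 = 0, irreducible over ℚ since 17 is squarefree

Minimal polynomial: x² - 17


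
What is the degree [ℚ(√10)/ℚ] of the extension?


√10 has minimal polynomial x² - 10 (irreducible over ℚ since 10 is squarefree)

[ℚ(√10)/ℚ] = 2


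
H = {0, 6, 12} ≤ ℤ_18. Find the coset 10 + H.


10 + H = {10 + h (mod 18) : h ∈ H}
10+0=10, 10+6=16, 10+12=4
10 + H = {4, 10, 16} = 4 + H

10 + H = {4, 10, 16}


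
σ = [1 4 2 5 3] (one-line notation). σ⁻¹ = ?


To find σ⁻¹, swap domain and range:
σ(1) = 1 → σ⁻¹(1) = 1
σ(2) = 4 → σ⁻¹(4) = 2
σ(3) = 2 → σ⁻¹(2) = 3
σ(4) = 5 → σ⁻¹(5) = 4
σ(5) = 3 → σ⁻¹(3) = 5

σ⁻¹ = [1 3 5 2 4]


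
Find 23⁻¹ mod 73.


Use the extended Euclidean algorithm to write 1 = 23·s + 73·t; then s mod 73 is the inverse.
Euclidean algorithm:
  23 = 0·73 + 23
  73 = 3·23 + 4
  23 = 5·4 + 3
  4 = 1·3 + 1
  3 = 3·1 + 0
gcd(23,73) = 1
Back-substitution gives: 23·(-19) + 73·(6) = 1
So 23⁻¹ ≡ -19 ≡ 54 (mod 73)
Check: 23 × 54 = 1242 ≡ 1 (mod 73) ✓

23⁻¹ ≡ 54 (mod 73)


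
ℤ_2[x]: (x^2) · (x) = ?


Expand and collect like terms; reduce coefficients mod 2:
x^0: 0·0 = 0 ≡ 0 (mod 2)
x^1: 0·1 + 0·0 = 0 ≡ 0 (mod 2)
x^2: 0·1 + 1·0 = 0 ≡ 0 (mod 2)
x^3: 1·1 = 1 ≡ 1 (mod 2)
Result: x^3

f · g = x^3


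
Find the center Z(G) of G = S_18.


Z(G) = {g ∈ G | gx = xg for all x ∈ G}
S_n is non-abelian for n ≥ 3; Z(S_18) is trivial

Z(S_18) = {e}


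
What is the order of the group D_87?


|D_n| = 2n (n rotations and n reflections)
|D_87| = 2×87 = 174

|D_87| = 174


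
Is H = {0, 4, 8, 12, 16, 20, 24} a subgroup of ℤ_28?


Subgroup test for H = {0, 4, 8, 12, 16, 20, 24} in (ℤ_28, +):
(1) 0 ∈ H? Yes
(2) Closure: for all a,b ∈ H, (a+b) mod 28 ∈ H? Yes
(3) Inverses: for all a ∈ H, -a mod 28 ∈ H? Yes

Yes, H is a subgroup of ℤ_28
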